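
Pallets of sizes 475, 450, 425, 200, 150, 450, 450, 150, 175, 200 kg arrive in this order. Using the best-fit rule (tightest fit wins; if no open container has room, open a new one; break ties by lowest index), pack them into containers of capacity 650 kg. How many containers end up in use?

  475 → container 1 (new)  [load 475/650]
  450 → container 2 (new)  [load 450/650]
  425 → container 3 (new)  [load 425/650]
  200 → container 2  [load 650/650]
  150 → container 1  [load 625/650]
  450 → container 4 (new)  [load 450/650]
  450 → container 5 (new)  [load 450/650]
  150 → container 4  [load 600/650]
  175 → container 5  [load 625/650]
  200 → container 3  [load 625/650]
5 containers opened.

5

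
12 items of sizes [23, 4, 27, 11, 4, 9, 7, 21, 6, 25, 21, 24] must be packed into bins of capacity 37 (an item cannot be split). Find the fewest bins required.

Total = 27 + 25 + 24 + 23 + 21 + 21 + 11 + 9 + 7 + 6 + 4 + 4 = 182.
Lower bound: ⌈182/37⌉ = 5 bins.
Also, 6 items each exceed 37/2, and no two of those can share a bin, so at least 6 bins are needed.
A packing using 6 bins:
  bin 1: 27 + 9 = 36
  bin 2: 25 + 11 = 36
  bin 3: 24 + 7 + 6 = 37
  bin 4: 23 + 4 + 4 = 31
  bin 5: 21 = 21
  bin 6: 21 = 21
This matches the lower bound, so 6 is optimal.

6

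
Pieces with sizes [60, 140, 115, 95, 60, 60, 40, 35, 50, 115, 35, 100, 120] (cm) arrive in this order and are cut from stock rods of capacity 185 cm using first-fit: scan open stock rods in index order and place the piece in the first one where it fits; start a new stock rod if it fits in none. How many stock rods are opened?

  60 → stock rod 1 (new)  [load 60/185]
  140 → stock rod 2 (new)  [load 140/185]
  115 → stock rod 1  [load 175/185]
  95 → stock rod 3 (new)  [load 95/185]
  60 → stock rod 3  [load 155/185]
  60 → stock rod 4 (new)  [load 60/185]
  40 → stock rod 2  [load 180/185]
  35 → stock rod 4  [load 95/185]
  50 → stock rod 4  [load 145/185]
  115 → stock rod 5 (new)  [load 115/185]
  35 → stock rod 4  [load 180/185]
  100 → stock rod 6 (new)  [load 100/185]
  120 → stock rod 7 (new)  [load 120/185]
7 stock rods opened.

7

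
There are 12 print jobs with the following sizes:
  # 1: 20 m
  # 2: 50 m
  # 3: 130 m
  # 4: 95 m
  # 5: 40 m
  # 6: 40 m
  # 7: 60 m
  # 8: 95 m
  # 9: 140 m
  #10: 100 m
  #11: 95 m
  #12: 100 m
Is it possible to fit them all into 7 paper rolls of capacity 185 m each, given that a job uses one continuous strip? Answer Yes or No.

A valid assignment using 7 paper rolls:
  roll 1: 140 + 40 = 180
  roll 2: 130 + 50 = 180
  roll 3: 100 + 60 + 20 = 180
  roll 4: 100 + 40 = 140
  roll 5: 95 = 95
  roll 6: 95 = 95
  roll 7: 95 = 95
Every load is within 185 m, so 7 paper rolls suffice.

Yes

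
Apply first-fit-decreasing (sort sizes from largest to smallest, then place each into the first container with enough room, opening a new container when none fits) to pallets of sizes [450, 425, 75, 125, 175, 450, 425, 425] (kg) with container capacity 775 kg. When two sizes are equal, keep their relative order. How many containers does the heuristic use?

Sorted descending: 450, 450, 425, 425, 425, 175, 125, 75.
  450 → container 1 (new)  [load 450/775]
  450 → container 2 (new)  [load 450/775]
  425 → container 3 (new)  [load 425/775]
  425 → container 4 (new)  [load 425/775]
  425 → container 5 (new)  [load 425/775]
  175 → container 1  [load 625/775]
  125 → container 1  [load 750/775]
  75 → container 2  [load 525/775]
5 containers opened.

5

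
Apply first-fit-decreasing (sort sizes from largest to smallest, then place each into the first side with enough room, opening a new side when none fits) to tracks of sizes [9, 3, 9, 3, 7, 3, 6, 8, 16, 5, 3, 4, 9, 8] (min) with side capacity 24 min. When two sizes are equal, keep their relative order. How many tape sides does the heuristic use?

4

Sorted descending: 16, 9, 9, 9, 8, 8, 7, 6, 5, 4, 3, 3, 3, 3.
  16 → side 1 (new)  [load 16/24]
  9 → side 2 (new)  [load 9/24]
  9 → side 2  [load 18/24]
  9 → side 3 (new)  [load 9/24]
  8 → side 1  [load 24/24]
  8 → side 3  [load 17/24]
  7 → side 3  [load 24/24]
  6 → side 2  [load 24/24]
  5 → side 4 (new)  [load 5/24]
  4 → side 4  [load 9/24]
  3 → side 4  [load 12/24]
  3 → side 4  [load 15/24]
  3 → side 4  [load 18/24]
  3 → side 4  [load 21/24]
4 tape sides opened.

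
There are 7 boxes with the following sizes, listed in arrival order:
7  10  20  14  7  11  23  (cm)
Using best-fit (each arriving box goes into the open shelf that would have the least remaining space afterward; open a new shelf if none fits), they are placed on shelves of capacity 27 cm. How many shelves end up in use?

4

  7 → shelf 1 (new)  [load 7/27]
  10 → shelf 1  [load 17/27]
  20 → shelf 2 (new)  [load 20/27]
  14 → shelf 3 (new)  [load 14/27]
  7 → shelf 2  [load 27/27]
  11 → shelf 3  [load 25/27]
  23 → shelf 4 (new)  [load 23/27]
4 shelves opened.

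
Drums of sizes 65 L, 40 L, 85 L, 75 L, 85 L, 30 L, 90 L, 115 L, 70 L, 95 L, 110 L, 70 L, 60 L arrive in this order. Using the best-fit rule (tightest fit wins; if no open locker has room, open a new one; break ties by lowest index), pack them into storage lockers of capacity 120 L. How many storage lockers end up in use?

  65 → locker 1 (new)  [load 65/120]
  40 → locker 1  [load 105/120]
  85 → locker 2 (new)  [load 85/120]
  75 → locker 3 (new)  [load 75/120]
  85 → locker 4 (new)  [load 85/120]
  30 → locker 2  [load 115/120]
  90 → locker 5 (new)  [load 90/120]
  115 → locker 6 (new)  [load 115/120]
  70 → locker 7 (new)  [load 70/120]
  95 → locker 8 (new)  [load 95/120]
  110 → locker 9 (new)  [load 110/120]
  70 → locker 10 (new)  [load 70/120]
  60 → locker 11 (new)  [load 60/120]
11 storage lockers opened.

11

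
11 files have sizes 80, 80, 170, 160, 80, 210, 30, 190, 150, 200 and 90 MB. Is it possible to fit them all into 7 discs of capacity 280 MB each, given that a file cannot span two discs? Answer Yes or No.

Yes

A valid assignment using 6 discs:
  disc 1: 210 + 30 = 240
  disc 2: 200 + 80 = 280
  disc 3: 190 + 90 = 280
  disc 4: 170 + 80 = 250
  disc 5: 160 + 80 = 240
  disc 6: 150 = 150
That uses only 6 ≤ 7, so 7 discs are enough.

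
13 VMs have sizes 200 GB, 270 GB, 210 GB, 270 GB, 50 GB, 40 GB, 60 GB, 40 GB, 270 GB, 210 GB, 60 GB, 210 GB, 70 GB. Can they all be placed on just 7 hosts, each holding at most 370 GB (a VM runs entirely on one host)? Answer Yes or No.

Yes

A valid assignment using 7 hosts:
  host 1: 270 + 70 = 340
  host 2: 270 + 60 + 40 = 370
  host 3: 270 + 60 + 40 = 370
  host 4: 210 + 50 = 260
  host 5: 210 = 210
  host 6: 210 = 210
  host 7: 200 = 200
Every load is within 370 GB, so 7 hosts suffice.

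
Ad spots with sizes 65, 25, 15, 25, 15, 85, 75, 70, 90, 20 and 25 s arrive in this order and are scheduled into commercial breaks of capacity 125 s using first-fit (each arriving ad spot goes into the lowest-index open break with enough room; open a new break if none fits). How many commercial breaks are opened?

  65 → break 1 (new)  [load 65/125]
  25 → break 1  [load 90/125]
  15 → break 1  [load 105/125]
  25 → break 2 (new)  [load 25/125]
  15 → break 1  [load 120/125]
  85 → break 2  [load 110/125]
  75 → break 3 (new)  [load 75/125]
  70 → break 4 (new)  [load 70/125]
  90 → break 5 (new)  [load 90/125]
  20 → break 3  [load 95/125]
  25 → break 3  [load 120/125]
5 commercial breaks opened.

5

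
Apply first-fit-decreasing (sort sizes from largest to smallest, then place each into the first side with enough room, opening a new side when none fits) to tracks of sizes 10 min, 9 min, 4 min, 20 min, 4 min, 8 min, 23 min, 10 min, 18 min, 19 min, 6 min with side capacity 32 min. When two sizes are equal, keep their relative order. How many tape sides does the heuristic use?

Sorted descending: 23, 20, 19, 18, 10, 10, 9, 8, 6, 4, 4.
  23 → side 1 (new)  [load 23/32]
  20 → side 2 (new)  [load 20/32]
  19 → side 3 (new)  [load 19/32]
  18 → side 4 (new)  [load 18/32]
  10 → side 2  [load 30/32]
  10 → side 3  [load 29/32]
  9 → side 1  [load 32/32]
  8 → side 4  [load 26/32]
  6 → side 4  [load 32/32]
  4 → side 5 (new)  [load 4/32]
  4 → side 5  [load 8/32]
5 tape sides opened.

5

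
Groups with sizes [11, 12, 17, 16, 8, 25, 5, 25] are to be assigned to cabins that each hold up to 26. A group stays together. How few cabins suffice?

Total = 25 + 25 + 17 + 16 + 12 + 11 + 8 + 5 = 119.
Lower bound: ⌈119/26⌉ = 5 cabins.
A packing using 5 cabins:
  cabin 1: 25 = 25
  cabin 2: 25 = 25
  cabin 3: 17 + 8 = 25
  cabin 4: 16 + 5 = 21
  cabin 5: 12 + 11 = 23
This matches the lower bound, so 5 is optimal.

5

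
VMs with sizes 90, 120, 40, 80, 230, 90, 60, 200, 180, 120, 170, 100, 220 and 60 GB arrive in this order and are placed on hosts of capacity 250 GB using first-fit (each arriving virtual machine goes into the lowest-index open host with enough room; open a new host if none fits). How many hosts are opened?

  90 → host 1 (new)  [load 90/250]
  120 → host 1  [load 210/250]
  40 → host 1  [load 250/250]
  80 → host 2 (new)  [load 80/250]
  230 → host 3 (new)  [load 230/250]
  90 → host 2  [load 170/250]
  60 → host 2  [load 230/250]
  200 → host 4 (new)  [load 200/250]
  180 → host 5 (new)  [load 180/250]
  120 → host 6 (new)  [load 120/250]
  170 → host 7 (new)  [load 170/250]
  100 → host 6  [load 220/250]
  220 → host 8 (new)  [load 220/250]
  60 → host 5  [load 240/250]
8 hosts opened.

8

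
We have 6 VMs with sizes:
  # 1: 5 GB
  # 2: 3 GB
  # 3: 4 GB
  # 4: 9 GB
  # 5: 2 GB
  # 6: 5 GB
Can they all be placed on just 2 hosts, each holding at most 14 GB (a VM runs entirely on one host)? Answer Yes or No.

A valid assignment using 2 hosts:
  host 1: 9 + 5 = 14
  host 2: 5 + 4 + 3 + 2 = 14
Every load is within 14 GB, so 2 hosts suffice.

Yes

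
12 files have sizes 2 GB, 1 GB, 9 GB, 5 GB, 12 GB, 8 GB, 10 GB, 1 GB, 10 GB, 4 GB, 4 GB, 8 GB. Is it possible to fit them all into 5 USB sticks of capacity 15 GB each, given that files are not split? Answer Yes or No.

Total = 74 GB; ⌈74/15⌉ = 5.
6 files each exceed half the capacity and cannot share a USB stick, forcing at least 6 USB sticks.
At least 6 USB sticks are required, but only 5 are allowed.

No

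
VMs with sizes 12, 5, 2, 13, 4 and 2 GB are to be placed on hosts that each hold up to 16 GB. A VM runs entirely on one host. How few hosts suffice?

3

Total = 13 + 12 + 5 + 4 + 2 + 2 = 38 GB.
Lower bound: ⌈38/16⌉ = 3 hosts.
A packing using 3 hosts:
  host 1: 13 + 2 = 15
  host 2: 12 + 4 = 16
  host 3: 5 + 2 = 7
This matches the lower bound, so 3 is optimal.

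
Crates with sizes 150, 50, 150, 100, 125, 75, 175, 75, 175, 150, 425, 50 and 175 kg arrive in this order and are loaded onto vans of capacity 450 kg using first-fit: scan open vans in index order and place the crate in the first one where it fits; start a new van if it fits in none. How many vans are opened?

5

  150 → van 1 (new)  [load 150/450]
  50 → van 1  [load 200/450]
  150 → van 1  [load 350/450]
  100 → van 1  [load 450/450]
  125 → van 2 (new)  [load 125/450]
  75 → van 2  [load 200/450]
  175 → van 2  [load 375/450]
  75 → van 2  [load 450/450]
  175 → van 3 (new)  [load 175/450]
  150 → van 3  [load 325/450]
  425 → van 4 (new)  [load 425/450]
  50 → van 3  [load 375/450]
  175 → van 5 (new)  [load 175/450]
5 vans opened.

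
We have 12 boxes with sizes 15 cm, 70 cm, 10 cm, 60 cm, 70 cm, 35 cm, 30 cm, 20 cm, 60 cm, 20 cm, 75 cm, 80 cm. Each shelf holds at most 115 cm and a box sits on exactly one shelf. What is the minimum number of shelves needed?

Total = 80 + 75 + 70 + 70 + 60 + 60 + 35 + 30 + 20 + 20 + 15 + 10 = 545 cm.
Lower bound: ⌈545/115⌉ = 5 shelves.
Also, 6 boxes each exceed 115/2 cm, and no two of those can share a shelf, so at least 6 shelves are needed.
A packing using 6 shelves:
  shelf 1: 80 + 35 = 115
  shelf 2: 75 + 30 + 10 = 115
  shelf 3: 70 + 20 + 20 = 110
  shelf 4: 70 + 15 = 85
  shelf 5: 60 = 60
  shelf 6: 60 = 60
This matches the lower bound, so 6 is optimal.

6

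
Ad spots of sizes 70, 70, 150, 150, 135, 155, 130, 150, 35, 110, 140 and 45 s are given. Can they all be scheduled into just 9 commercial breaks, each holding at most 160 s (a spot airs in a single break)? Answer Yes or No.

Total = 1340 s; ⌈1340/160⌉ = 9.
The bound of 9 does not rule out 9, but exhaustive search shows no assignment into 9 commercial breaks of capacity 160 s exists — the minimum is 10.

No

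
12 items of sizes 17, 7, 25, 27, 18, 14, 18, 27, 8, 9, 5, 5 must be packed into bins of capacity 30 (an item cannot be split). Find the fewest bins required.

Total = 27 + 27 + 25 + 18 + 18 + 17 + 14 + 9 + 8 + 7 + 5 + 5 = 180.
Lower bound: ⌈180/30⌉ = 6 bins.
A packing using 7 bins:
  bin 1: 27 = 27
  bin 2: 27 = 27
  bin 3: 25 + 5 = 30
  bin 4: 18 + 9 = 27
  bin 5: 18 + 8 = 26
  bin 6: 17 + 7 + 5 = 29
  bin 7: 14 = 14
No arrangement into 6 bins stays within capacity, so 7 is optimal.

7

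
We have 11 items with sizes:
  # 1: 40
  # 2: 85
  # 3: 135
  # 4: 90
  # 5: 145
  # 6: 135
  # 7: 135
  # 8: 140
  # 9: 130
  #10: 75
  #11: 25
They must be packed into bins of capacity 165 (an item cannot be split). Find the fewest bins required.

8

Total = 145 + 140 + 135 + 135 + 135 + 130 + 90 + 85 + 75 + 40 + 25 = 1135.
Lower bound: ⌈1135/165⌉ = 7 bins.
Also, 8 items each exceed 165/2, and no two of those can share a bin, so at least 8 bins are needed.
A packing using 8 bins:
  bin 1: 145 = 145
  bin 2: 140 + 25 = 165
  bin 3: 135 = 135
  bin 4: 135 = 135
  bin 5: 135 = 135
  bin 6: 130 = 130
  bin 7: 90 + 75 = 165
  bin 8: 85 + 40 = 125
This matches the lower bound, so 8 is optimal.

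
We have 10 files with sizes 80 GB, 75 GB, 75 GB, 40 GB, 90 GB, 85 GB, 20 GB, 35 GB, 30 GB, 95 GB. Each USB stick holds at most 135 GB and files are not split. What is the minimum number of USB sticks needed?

6

Total = 95 + 90 + 85 + 80 + 75 + 75 + 40 + 35 + 30 + 20 = 625 GB.
Lower bound: ⌈625/135⌉ = 5 USB sticks.
Also, 6 files each exceed 135/2 GB, and no two of those can share a USB stick, so at least 6 USB sticks are needed.
A packing using 6 USB sticks:
  USB stick 1: 95 + 40 = 135
  USB stick 2: 90 + 35 = 125
  USB stick 3: 85 + 30 + 20 = 135
  USB stick 4: 80 = 80
  USB stick 5: 75 = 75
  USB stick 6: 75 = 75
This matches the lower bound, so 6 is optimal.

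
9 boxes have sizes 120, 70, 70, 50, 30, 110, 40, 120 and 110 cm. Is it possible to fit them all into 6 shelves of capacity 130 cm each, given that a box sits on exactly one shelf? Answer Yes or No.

No

Total = 720 cm; ⌈720/130⌉ = 6.
The bound of 6 does not rule out 6, but exhaustive search shows no assignment into 6 shelves of capacity 130 cm exists — the minimum is 7.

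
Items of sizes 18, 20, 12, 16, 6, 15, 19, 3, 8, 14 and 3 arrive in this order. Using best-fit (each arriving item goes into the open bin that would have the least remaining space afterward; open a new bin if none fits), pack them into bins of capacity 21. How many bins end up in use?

8

  18 → bin 1 (new)  [load 18/21]
  20 → bin 2 (new)  [load 20/21]
  12 → bin 3 (new)  [load 12/21]
  16 → bin 4 (new)  [load 16/21]
  6 → bin 3  [load 18/21]
  15 → bin 5 (new)  [load 15/21]
  19 → bin 6 (new)  [load 19/21]
  3 → bin 1  [load 21/21]
  8 → bin 7 (new)  [load 8/21]
  14 → bin 8 (new)  [load 14/21]
  3 → bin 3  [load 21/21]
8 bins opened.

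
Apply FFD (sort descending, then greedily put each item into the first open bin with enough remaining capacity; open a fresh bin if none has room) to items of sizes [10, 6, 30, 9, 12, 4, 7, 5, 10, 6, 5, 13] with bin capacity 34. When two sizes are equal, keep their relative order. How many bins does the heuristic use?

Sorted descending: 30, 13, 12, 10, 10, 9, 7, 6, 6, 5, 5, 4.
  30 → bin 1 (new)  [load 30/34]
  13 → bin 2 (new)  [load 13/34]
  12 → bin 2  [load 25/34]
  10 → bin 3 (new)  [load 10/34]
  10 → bin 3  [load 20/34]
  9 → bin 2  [load 34/34]
  7 → bin 3  [load 27/34]
  6 → bin 3  [load 33/34]
  6 → bin 4 (new)  [load 6/34]
  5 → bin 4  [load 11/34]
  5 → bin 4  [load 16/34]
  4 → bin 1  [load 34/34]
4 bins opened.

4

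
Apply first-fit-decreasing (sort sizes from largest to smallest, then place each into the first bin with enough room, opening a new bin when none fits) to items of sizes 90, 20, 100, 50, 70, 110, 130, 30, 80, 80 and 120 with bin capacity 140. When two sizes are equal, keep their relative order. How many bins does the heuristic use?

8

Sorted descending: 130, 120, 110, 100, 90, 80, 80, 70, 50, 30, 20.
  130 → bin 1 (new)  [load 130/140]
  120 → bin 2 (new)  [load 120/140]
  110 → bin 3 (new)  [load 110/140]
  100 → bin 4 (new)  [load 100/140]
  90 → bin 5 (new)  [load 90/140]
  80 → bin 6 (new)  [load 80/140]
  80 → bin 7 (new)  [load 80/140]
  70 → bin 8 (new)  [load 70/140]
  50 → bin 5  [load 140/140]
  30 → bin 3  [load 140/140]
  20 → bin 2  [load 140/140]
8 bins opened.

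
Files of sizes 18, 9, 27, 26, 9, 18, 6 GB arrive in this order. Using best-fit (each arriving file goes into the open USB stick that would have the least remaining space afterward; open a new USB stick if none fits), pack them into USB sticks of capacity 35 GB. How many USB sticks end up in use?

  18 → USB stick 1 (new)  [load 18/35]
  9 → USB stick 1  [load 27/35]
  27 → USB stick 2 (new)  [load 27/35]
  26 → USB stick 3 (new)  [load 26/35]
  9 → USB stick 3  [load 35/35]
  18 → USB stick 4 (new)  [load 18/35]
  6 → USB stick 1  [load 33/35]
4 USB sticks opened.

4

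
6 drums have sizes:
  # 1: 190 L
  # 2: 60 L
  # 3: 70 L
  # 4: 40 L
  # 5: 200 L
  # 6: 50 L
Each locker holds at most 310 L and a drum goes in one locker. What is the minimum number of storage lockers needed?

Total = 200 + 190 + 70 + 60 + 50 + 40 = 610 L.
Lower bound: ⌈610/310⌉ = 2 storage lockers.
A packing using 2 storage lockers:
  locker 1: 200 + 70 + 40 = 310
  locker 2: 190 + 60 + 50 = 300
This matches the lower bound, so 2 is optimal.

2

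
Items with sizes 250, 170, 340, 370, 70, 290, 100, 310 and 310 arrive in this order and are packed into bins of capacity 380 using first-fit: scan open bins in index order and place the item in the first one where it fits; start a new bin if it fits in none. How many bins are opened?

7

  250 → bin 1 (new)  [load 250/380]
  170 → bin 2 (new)  [load 170/380]
  340 → bin 3 (new)  [load 340/380]
  370 → bin 4 (new)  [load 370/380]
  70 → bin 1  [load 320/380]
  290 → bin 5 (new)  [load 290/380]
  100 → bin 2  [load 270/380]
  310 → bin 6 (new)  [load 310/380]
  310 → bin 7 (new)  [load 310/380]
7 bins opened.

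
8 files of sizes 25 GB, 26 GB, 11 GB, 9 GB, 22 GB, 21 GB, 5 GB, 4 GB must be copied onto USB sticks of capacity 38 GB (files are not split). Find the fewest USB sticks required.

4

Total = 26 + 25 + 22 + 21 + 11 + 9 + 5 + 4 = 123 GB.
Lower bound: ⌈123/38⌉ = 4 USB sticks.
A packing using 4 USB sticks:
  USB stick 1: 26 + 11 = 37
  USB stick 2: 25 + 9 + 4 = 38
  USB stick 3: 22 + 5 = 27
  USB stick 4: 21 = 21
This matches the lower bound, so 4 is optimal.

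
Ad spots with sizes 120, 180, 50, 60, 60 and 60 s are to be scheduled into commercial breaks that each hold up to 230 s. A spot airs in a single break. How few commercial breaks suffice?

3

Total = 180 + 120 + 60 + 60 + 60 + 50 = 530 s.
Lower bound: ⌈530/230⌉ = 3 commercial breaks.
A packing using 3 commercial breaks:
  break 1: 180 + 50 = 230
  break 2: 120 + 60 = 180
  break 3: 60 + 60 = 120
This matches the lower bound, so 3 is optimal.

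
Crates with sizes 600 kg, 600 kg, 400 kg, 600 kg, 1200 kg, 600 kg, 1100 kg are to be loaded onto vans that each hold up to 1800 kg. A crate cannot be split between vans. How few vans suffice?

Total = 1200 + 1100 + 600 + 600 + 600 + 600 + 400 = 5100 kg.
Lower bound: ⌈5100/1800⌉ = 3 vans.
A packing using 3 vans:
  van 1: 1200 + 600 = 1800
  van 2: 1100 + 600 = 1700
  van 3: 600 + 600 + 400 = 1600
This matches the lower bound, so 3 is optimal.

3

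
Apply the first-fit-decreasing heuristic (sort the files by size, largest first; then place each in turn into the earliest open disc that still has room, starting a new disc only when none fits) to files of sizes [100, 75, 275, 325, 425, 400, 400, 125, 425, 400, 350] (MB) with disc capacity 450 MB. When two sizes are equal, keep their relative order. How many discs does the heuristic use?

8

Sorted descending: 425, 425, 400, 400, 400, 350, 325, 275, 125, 100, 75.
  425 → disc 1 (new)  [load 425/450]
  425 → disc 2 (new)  [load 425/450]
  400 → disc 3 (new)  [load 400/450]
  400 → disc 4 (new)  [load 400/450]
  400 → disc 5 (new)  [load 400/450]
  350 → disc 6 (new)  [load 350/450]
  325 → disc 7 (new)  [load 325/450]
  275 → disc 8 (new)  [load 275/450]
  125 → disc 7  [load 450/450]
  100 → disc 6  [load 450/450]
  75 → disc 8  [load 350/450]
8 discs opened.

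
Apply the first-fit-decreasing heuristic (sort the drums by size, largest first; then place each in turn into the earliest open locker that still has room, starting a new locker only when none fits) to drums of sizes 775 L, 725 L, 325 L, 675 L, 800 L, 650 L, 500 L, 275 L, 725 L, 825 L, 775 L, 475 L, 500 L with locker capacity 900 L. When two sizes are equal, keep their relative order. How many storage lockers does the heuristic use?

Sorted descending: 825, 800, 775, 775, 725, 725, 675, 650, 500, 500, 475, 325, 275.
  825 → locker 1 (new)  [load 825/900]
  800 → locker 2 (new)  [load 800/900]
  775 → locker 3 (new)  [load 775/900]
  775 → locker 4 (new)  [load 775/900]
  725 → locker 5 (new)  [load 725/900]
  725 → locker 6 (new)  [load 725/900]
  675 → locker 7 (new)  [load 675/900]
  650 → locker 8 (new)  [load 650/900]
  500 → locker 9 (new)  [load 500/900]
  500 → locker 10 (new)  [load 500/900]
  475 → locker 11 (new)  [load 475/900]
  325 → locker 9  [load 825/900]
  275 → locker 10  [load 775/900]
11 storage lockers opened.

11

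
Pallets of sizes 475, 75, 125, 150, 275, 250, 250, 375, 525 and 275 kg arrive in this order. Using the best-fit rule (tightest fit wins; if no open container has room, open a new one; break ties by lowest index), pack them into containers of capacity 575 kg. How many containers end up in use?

  475 → container 1 (new)  [load 475/575]
  75 → container 1  [load 550/575]
  125 → container 2 (new)  [load 125/575]
  150 → container 2  [load 275/575]
  275 → container 2  [load 550/575]
  250 → container 3 (new)  [load 250/575]
  250 → container 3  [load 500/575]
  375 → container 4 (new)  [load 375/575]
  525 → container 5 (new)  [load 525/575]
  275 → container 6 (new)  [load 275/575]
6 containers opened.

6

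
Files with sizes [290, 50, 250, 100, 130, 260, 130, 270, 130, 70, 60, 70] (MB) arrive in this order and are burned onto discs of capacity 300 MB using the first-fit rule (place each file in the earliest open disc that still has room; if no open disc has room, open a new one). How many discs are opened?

  290 → disc 1 (new)  [load 290/300]
  50 → disc 2 (new)  [load 50/300]
  250 → disc 2  [load 300/300]
  100 → disc 3 (new)  [load 100/300]
  130 → disc 3  [load 230/300]
  260 → disc 4 (new)  [load 260/300]
  130 → disc 5 (new)  [load 130/300]
  270 → disc 6 (new)  [load 270/300]
  130 → disc 5  [load 260/300]
  70 → disc 3  [load 300/300]
  60 → disc 7 (new)  [load 60/300]
  70 → disc 7  [load 130/300]
7 discs opened.

7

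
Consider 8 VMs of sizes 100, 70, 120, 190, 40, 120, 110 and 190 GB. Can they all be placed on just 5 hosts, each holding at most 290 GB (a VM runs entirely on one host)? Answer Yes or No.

A valid assignment using 4 hosts:
  host 1: 190 + 100 = 290
  host 2: 190 + 70 = 260
  host 3: 120 + 120 + 40 = 280
  host 4: 110 = 110
That uses only 4 ≤ 5, so 5 hosts are enough.

Yes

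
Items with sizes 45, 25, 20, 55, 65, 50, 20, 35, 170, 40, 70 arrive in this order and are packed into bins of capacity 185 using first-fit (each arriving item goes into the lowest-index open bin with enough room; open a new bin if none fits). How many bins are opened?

4

  45 → bin 1 (new)  [load 45/185]
  25 → bin 1  [load 70/185]
  20 → bin 1  [load 90/185]
  55 → bin 1  [load 145/185]
  65 → bin 2 (new)  [load 65/185]
  50 → bin 2  [load 115/185]
  20 → bin 1  [load 165/185]
  35 → bin 2  [load 150/185]
  170 → bin 3 (new)  [load 170/185]
  40 → bin 4 (new)  [load 40/185]
  70 → bin 4  [load 110/185]
4 bins opened.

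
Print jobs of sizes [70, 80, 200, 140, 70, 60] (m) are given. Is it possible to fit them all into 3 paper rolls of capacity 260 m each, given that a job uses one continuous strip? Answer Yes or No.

A valid assignment using 3 paper rolls:
  roll 1: 200 + 60 = 260
  roll 2: 140 + 80 = 220
  roll 3: 70 + 70 = 140
Every load is within 260 m, so 3 paper rolls suffice.

Yes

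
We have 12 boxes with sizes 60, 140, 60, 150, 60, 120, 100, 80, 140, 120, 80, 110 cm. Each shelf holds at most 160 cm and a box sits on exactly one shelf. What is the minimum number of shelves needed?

Total = 150 + 140 + 140 + 120 + 120 + 110 + 100 + 80 + 80 + 60 + 60 + 60 = 1220 cm.
Lower bound: ⌈1220/160⌉ = 8 shelves.
A packing using 9 shelves:
  shelf 1: 150 = 150
  shelf 2: 140 = 140
  shelf 3: 140 = 140
  shelf 4: 120 = 120
  shelf 5: 120 = 120
  shelf 6: 110 = 110
  shelf 7: 100 + 60 = 160
  shelf 8: 80 + 80 = 160
  shelf 9: 60 + 60 = 120
No arrangement into 8 shelves stays within capacity, so 9 is optimal.

9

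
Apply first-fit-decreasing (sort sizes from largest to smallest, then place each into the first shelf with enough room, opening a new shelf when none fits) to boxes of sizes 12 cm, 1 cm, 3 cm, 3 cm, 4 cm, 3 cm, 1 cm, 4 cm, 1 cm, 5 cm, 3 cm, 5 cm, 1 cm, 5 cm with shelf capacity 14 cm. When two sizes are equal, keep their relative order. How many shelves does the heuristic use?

4

Sorted descending: 12, 5, 5, 5, 4, 4, 3, 3, 3, 3, 1, 1, 1, 1.
  12 → shelf 1 (new)  [load 12/14]
  5 → shelf 2 (new)  [load 5/14]
  5 → shelf 2  [load 10/14]
  5 → shelf 3 (new)  [load 5/14]
  4 → shelf 2  [load 14/14]
  4 → shelf 3  [load 9/14]
  3 → shelf 3  [load 12/14]
  3 → shelf 4 (new)  [load 3/14]
  3 → shelf 4  [load 6/14]
  3 → shelf 4  [load 9/14]
  1 → shelf 1  [load 13/14]
  1 → shelf 1  [load 14/14]
  1 → shelf 3  [load 13/14]
  1 → shelf 3  [load 14/14]
4 shelves opened.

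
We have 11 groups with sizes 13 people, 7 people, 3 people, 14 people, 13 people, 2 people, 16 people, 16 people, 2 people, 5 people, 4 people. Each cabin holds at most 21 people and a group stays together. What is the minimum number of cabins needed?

5

Total = 16 + 16 + 14 + 13 + 13 + 7 + 5 + 4 + 3 + 2 + 2 = 95 people.
Lower bound: ⌈95/21⌉ = 5 cabins.
A packing using 5 cabins:
  cabin 1: 16 + 5 = 21
  cabin 2: 16 + 4 = 20
  cabin 3: 14 + 7 = 21
  cabin 4: 13 + 3 + 2 + 2 = 20
  cabin 5: 13 = 13
This matches the lower bound, so 5 is optimal.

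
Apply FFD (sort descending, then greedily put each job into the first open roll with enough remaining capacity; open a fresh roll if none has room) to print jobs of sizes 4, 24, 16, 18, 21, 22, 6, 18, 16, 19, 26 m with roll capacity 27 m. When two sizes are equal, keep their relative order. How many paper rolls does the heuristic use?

Sorted descending: 26, 24, 22, 21, 19, 18, 18, 16, 16, 6, 4.
  26 → roll 1 (new)  [load 26/27]
  24 → roll 2 (new)  [load 24/27]
  22 → roll 3 (new)  [load 22/27]
  21 → roll 4 (new)  [load 21/27]
  19 → roll 5 (new)  [load 19/27]
  18 → roll 6 (new)  [load 18/27]
  18 → roll 7 (new)  [load 18/27]
  16 → roll 8 (new)  [load 16/27]
  16 → roll 9 (new)  [load 16/27]
  6 → roll 4  [load 27/27]
  4 → roll 3  [load 26/27]
9 paper rolls opened.

9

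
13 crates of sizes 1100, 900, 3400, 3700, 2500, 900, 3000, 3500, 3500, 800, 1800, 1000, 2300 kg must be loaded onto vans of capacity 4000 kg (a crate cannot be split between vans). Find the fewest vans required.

8

Total = 3700 + 3500 + 3500 + 3400 + 3000 + 2500 + 2300 + 1800 + 1100 + 1000 + 900 + 900 + 800 = 28400 kg.
Lower bound: ⌈28400/4000⌉ = 8 vans.
A packing using 8 vans:
  van 1: 3700 = 3700
  van 2: 3500 = 3500
  van 3: 3500 = 3500
  van 4: 3400 = 3400
  van 5: 3000 + 1000 = 4000
  van 6: 2500 + 1100 = 3600
  van 7: 2300 + 900 + 800 = 4000
  van 8: 1800 + 900 = 2700
This matches the lower bound, so 8 is optimal.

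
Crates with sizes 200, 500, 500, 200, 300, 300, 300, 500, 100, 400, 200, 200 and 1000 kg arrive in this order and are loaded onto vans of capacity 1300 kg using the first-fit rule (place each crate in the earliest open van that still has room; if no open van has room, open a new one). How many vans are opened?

4

  200 → van 1 (new)  [load 200/1300]
  500 → van 1  [load 700/1300]
  500 → van 1  [load 1200/1300]
  200 → van 2 (new)  [load 200/1300]
  300 → van 2  [load 500/1300]
  300 → van 2  [load 800/1300]
  300 → van 2  [load 1100/1300]
  500 → van 3 (new)  [load 500/1300]
  100 → van 1  [load 1300/1300]
  400 → van 3  [load 900/1300]
  200 → van 2  [load 1300/1300]
  200 → van 3  [load 1100/1300]
  1000 → van 4 (new)  [load 1000/1300]
4 vans opened.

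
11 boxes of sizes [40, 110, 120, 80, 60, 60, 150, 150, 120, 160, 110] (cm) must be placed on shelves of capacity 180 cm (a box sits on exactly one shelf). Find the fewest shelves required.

Total = 160 + 150 + 150 + 120 + 120 + 110 + 110 + 80 + 60 + 60 + 40 = 1160 cm.
Lower bound: ⌈1160/180⌉ = 7 shelves.
A packing using 8 shelves:
  shelf 1: 160 = 160
  shelf 2: 150 = 150
  shelf 3: 150 = 150
  shelf 4: 120 + 60 = 180
  shelf 5: 120 + 60 = 180
  shelf 6: 110 + 40 = 150
  shelf 7: 110 = 110
  shelf 8: 80 = 80
No arrangement into 7 shelves stays within capacity, so 8 is optimal.

8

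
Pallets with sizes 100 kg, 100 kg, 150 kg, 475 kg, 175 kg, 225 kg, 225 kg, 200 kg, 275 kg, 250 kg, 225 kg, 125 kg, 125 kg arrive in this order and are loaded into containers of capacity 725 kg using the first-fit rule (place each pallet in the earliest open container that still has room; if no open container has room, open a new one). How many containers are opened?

4

  100 → container 1 (new)  [load 100/725]
  100 → container 1  [load 200/725]
  150 → container 1  [load 350/725]
  475 → container 2 (new)  [load 475/725]
  175 → container 1  [load 525/725]
  225 → container 2  [load 700/725]
  225 → container 3 (new)  [load 225/725]
  200 → container 1  [load 725/725]
  275 → container 3  [load 500/725]
  250 → container 4 (new)  [load 250/725]
  225 → container 3  [load 725/725]
  125 → container 4  [load 375/725]
  125 → container 4  [load 500/725]
4 containers opened.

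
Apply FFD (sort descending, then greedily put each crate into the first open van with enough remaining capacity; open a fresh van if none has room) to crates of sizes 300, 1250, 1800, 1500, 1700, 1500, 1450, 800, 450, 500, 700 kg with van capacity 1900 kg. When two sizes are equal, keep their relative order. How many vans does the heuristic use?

7

Sorted descending: 1800, 1700, 1500, 1500, 1450, 1250, 800, 700, 500, 450, 300.
  1800 → van 1 (new)  [load 1800/1900]
  1700 → van 2 (new)  [load 1700/1900]
  1500 → van 3 (new)  [load 1500/1900]
  1500 → van 4 (new)  [load 1500/1900]
  1450 → van 5 (new)  [load 1450/1900]
  1250 → van 6 (new)  [load 1250/1900]
  800 → van 7 (new)  [load 800/1900]
  700 → van 7  [load 1500/1900]
  500 → van 6  [load 1750/1900]
  450 → van 5  [load 1900/1900]
  300 → van 3  [load 1800/1900]
7 vans opened.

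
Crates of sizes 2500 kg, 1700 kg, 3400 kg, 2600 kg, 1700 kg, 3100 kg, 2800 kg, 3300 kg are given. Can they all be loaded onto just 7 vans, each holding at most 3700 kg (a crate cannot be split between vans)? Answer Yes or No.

Yes

A valid assignment using 7 vans:
  van 1: 3400 = 3400
  van 2: 3300 = 3300
  van 3: 3100 = 3100
  van 4: 2800 = 2800
  van 5: 2600 = 2600
  van 6: 2500 = 2500
  van 7: 1700 + 1700 = 3400
Every load is within 3700 kg, so 7 vans suffice.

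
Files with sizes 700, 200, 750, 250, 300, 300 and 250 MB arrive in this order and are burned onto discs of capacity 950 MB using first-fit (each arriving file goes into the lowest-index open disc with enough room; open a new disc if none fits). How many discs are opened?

4

  700 → disc 1 (new)  [load 700/950]
  200 → disc 1  [load 900/950]
  750 → disc 2 (new)  [load 750/950]
  250 → disc 3 (new)  [load 250/950]
  300 → disc 3  [load 550/950]
  300 → disc 3  [load 850/950]
  250 → disc 4 (new)  [load 250/950]
4 discs opened.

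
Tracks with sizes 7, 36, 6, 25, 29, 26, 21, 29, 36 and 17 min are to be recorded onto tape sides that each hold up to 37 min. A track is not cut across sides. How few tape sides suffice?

8

Total = 36 + 36 + 29 + 29 + 26 + 25 + 21 + 17 + 7 + 6 = 232 min.
Lower bound: ⌈232/37⌉ = 7 tape sides.
A packing using 8 tape sides:
  side 1: 36 = 36
  side 2: 36 = 36
  side 3: 29 + 7 = 36
  side 4: 29 + 6 = 35
  side 5: 26 = 26
  side 6: 25 = 25
  side 7: 21 = 21
  side 8: 17 = 17
No arrangement into 7 tape sides stays within capacity, so 8 is optimal.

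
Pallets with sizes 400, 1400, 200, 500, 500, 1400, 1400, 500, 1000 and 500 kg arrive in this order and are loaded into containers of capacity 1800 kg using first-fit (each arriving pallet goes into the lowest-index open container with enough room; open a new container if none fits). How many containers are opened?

  400 → container 1 (new)  [load 400/1800]
  1400 → container 1  [load 1800/1800]
  200 → container 2 (new)  [load 200/1800]
  500 → container 2  [load 700/1800]
  500 → container 2  [load 1200/1800]
  1400 → container 3 (new)  [load 1400/1800]
  1400 → container 4 (new)  [load 1400/1800]
  500 → container 2  [load 1700/1800]
  1000 → container 5 (new)  [load 1000/1800]
  500 → container 5  [load 1500/1800]
5 containers opened.

5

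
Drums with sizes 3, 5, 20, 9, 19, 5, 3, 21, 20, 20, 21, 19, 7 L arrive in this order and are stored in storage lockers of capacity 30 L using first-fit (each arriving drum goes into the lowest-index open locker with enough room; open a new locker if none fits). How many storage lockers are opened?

  3 → locker 1 (new)  [load 3/30]
  5 → locker 1  [load 8/30]
  20 → locker 1  [load 28/30]
  9 → locker 2 (new)  [load 9/30]
  19 → locker 2  [load 28/30]
  5 → locker 3 (new)  [load 5/30]
  3 → locker 3  [load 8/30]
  21 → locker 3  [load 29/30]
  20 → locker 4 (new)  [load 20/30]
  20 → locker 5 (new)  [load 20/30]
  21 → locker 6 (new)  [load 21/30]
  19 → locker 7 (new)  [load 19/30]
  7 → locker 4  [load 27/30]
7 storage lockers opened.

7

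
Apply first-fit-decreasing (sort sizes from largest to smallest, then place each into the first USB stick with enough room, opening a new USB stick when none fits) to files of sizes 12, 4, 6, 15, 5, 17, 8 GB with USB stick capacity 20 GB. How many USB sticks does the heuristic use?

Sorted descending: 17, 15, 12, 8, 6, 5, 4.
  17 → USB stick 1 (new)  [load 17/20]
  15 → USB stick 2 (new)  [load 15/20]
  12 → USB stick 3 (new)  [load 12/20]
  8 → USB stick 3  [load 20/20]
  6 → USB stick 4 (new)  [load 6/20]
  5 → USB stick 2  [load 20/20]
  4 → USB stick 4  [load 10/20]
4 USB sticks opened.

4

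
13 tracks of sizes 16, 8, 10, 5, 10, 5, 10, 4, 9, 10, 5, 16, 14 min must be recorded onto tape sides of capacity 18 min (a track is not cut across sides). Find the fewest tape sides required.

Total = 16 + 16 + 14 + 10 + 10 + 10 + 10 + 9 + 8 + 5 + 5 + 5 + 4 = 122 min.
Lower bound: ⌈122/18⌉ = 7 tape sides.
A packing using 8 tape sides:
  side 1: 16 = 16
  side 2: 16 = 16
  side 3: 14 + 4 = 18
  side 4: 10 + 8 = 18
  side 5: 10 + 5 = 15
  side 6: 10 + 5 = 15
  side 7: 10 + 5 = 15
  side 8: 9 = 9
No arrangement into 7 tape sides stays within capacity, so 8 is optimal.

8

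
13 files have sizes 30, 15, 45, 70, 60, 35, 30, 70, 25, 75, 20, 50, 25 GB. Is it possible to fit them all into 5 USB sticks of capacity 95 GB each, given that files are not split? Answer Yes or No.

No

Total = 550 GB; ⌈550/95⌉ = 6.
At least 6 USB sticks are required, but only 5 are allowed.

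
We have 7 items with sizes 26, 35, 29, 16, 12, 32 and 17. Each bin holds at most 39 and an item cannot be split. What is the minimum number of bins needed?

5

Total = 35 + 32 + 29 + 26 + 17 + 16 + 12 = 167.
Lower bound: ⌈167/39⌉ = 5 bins.
A packing using 5 bins:
  bin 1: 35 = 35
  bin 2: 32 = 32
  bin 3: 29 = 29
  bin 4: 26 + 12 = 38
  bin 5: 17 + 16 = 33
This matches the lower bound, so 5 is optimal.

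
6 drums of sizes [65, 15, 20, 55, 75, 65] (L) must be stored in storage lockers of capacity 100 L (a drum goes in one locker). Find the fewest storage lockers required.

4

Total = 75 + 65 + 65 + 55 + 20 + 15 = 295 L.
Lower bound: ⌈295/100⌉ = 3 storage lockers.
Also, 4 drums each exceed 50 L, and no two of those can share a locker, so at least 4 storage lockers are needed.
A packing using 4 storage lockers:
  locker 1: 75 + 20 = 95
  locker 2: 65 + 15 = 80
  locker 3: 65 = 65
  locker 4: 55 = 55
This matches the lower bound, so 4 is optimal.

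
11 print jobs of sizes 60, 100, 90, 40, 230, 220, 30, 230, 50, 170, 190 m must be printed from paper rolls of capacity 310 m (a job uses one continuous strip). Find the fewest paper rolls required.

5

Total = 230 + 230 + 220 + 190 + 170 + 100 + 90 + 60 + 50 + 40 + 30 = 1410 m.
Lower bound: ⌈1410/310⌉ = 5 paper rolls.
A packing using 5 paper rolls:
  roll 1: 230 + 60 = 290
  roll 2: 230 + 50 + 30 = 310
  roll 3: 220 + 90 = 310
  roll 4: 190 + 100 = 290
  roll 5: 170 + 40 = 210
This matches the lower bound, so 5 is optimal.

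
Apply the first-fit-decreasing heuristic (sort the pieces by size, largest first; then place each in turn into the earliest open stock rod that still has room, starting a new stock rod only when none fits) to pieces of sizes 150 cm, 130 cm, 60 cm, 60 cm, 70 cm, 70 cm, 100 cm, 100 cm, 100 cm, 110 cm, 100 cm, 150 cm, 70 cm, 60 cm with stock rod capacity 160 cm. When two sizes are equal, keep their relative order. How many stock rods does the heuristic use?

Sorted descending: 150, 150, 130, 110, 100, 100, 100, 100, 70, 70, 70, 60, 60, 60.
  150 → stock rod 1 (new)  [load 150/160]
  150 → stock rod 2 (new)  [load 150/160]
  130 → stock rod 3 (new)  [load 130/160]
  110 → stock rod 4 (new)  [load 110/160]
  100 → stock rod 5 (new)  [load 100/160]
  100 → stock rod 6 (new)  [load 100/160]
  100 → stock rod 7 (new)  [load 100/160]
  100 → stock rod 8 (new)  [load 100/160]
  70 → stock rod 9 (new)  [load 70/160]
  70 → stock rod 9  [load 140/160]
  70 → stock rod 10 (new)  [load 70/160]
  60 → stock rod 5  [load 160/160]
  60 → stock rod 6  [load 160/160]
  60 → stock rod 7  [load 160/160]
10 stock rods opened.

10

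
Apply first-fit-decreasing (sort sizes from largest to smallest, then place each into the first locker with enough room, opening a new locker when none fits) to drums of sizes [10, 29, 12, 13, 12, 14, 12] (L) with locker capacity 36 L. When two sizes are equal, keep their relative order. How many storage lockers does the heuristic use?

4

Sorted descending: 29, 14, 13, 12, 12, 12, 10.
  29 → locker 1 (new)  [load 29/36]
  14 → locker 2 (new)  [load 14/36]
  13 → locker 2  [load 27/36]
  12 → locker 3 (new)  [load 12/36]
  12 → locker 3  [load 24/36]
  12 → locker 3  [load 36/36]
  10 → locker 4 (new)  [load 10/36]
4 storage lockers opened.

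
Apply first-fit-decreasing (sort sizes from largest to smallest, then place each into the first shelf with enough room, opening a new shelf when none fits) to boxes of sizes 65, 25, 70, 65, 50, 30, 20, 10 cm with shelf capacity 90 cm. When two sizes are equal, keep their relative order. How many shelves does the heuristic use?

Sorted descending: 70, 65, 65, 50, 30, 25, 20, 10.
  70 → shelf 1 (new)  [load 70/90]
  65 → shelf 2 (new)  [load 65/90]
  65 → shelf 3 (new)  [load 65/90]
  50 → shelf 4 (new)  [load 50/90]
  30 → shelf 4  [load 80/90]
  25 → shelf 2  [load 90/90]
  20 → shelf 1  [load 90/90]
  10 → shelf 3  [load 75/90]
4 shelves opened.

4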